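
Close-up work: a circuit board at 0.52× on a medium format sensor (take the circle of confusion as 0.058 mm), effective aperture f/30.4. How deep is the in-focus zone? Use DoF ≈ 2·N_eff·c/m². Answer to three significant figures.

At magnification m, DoF ≈ 2·N_eff·c/m² = 2 × 30.4 × 0.058 / 0.52² = 3.526 / 0.2704 ≈ 13 mm.

13.0 mm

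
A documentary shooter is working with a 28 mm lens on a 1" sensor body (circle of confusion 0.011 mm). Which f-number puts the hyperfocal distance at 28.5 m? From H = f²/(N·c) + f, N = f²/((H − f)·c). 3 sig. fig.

Rearrange H = f²/(N·c) + f for N: N = f² / ((H − f)·c).
N = 28² / ((28500 − 28) × 0.011) = 784 / 313.2 ≈ 2.50.

f/2.50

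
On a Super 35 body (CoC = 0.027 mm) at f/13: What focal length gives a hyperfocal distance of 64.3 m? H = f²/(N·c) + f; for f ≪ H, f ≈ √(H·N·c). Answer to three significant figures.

From H = f²/(N·c) + f, with f ≪ H: f ≈ √(H·N·c) = √(64300 × 13 × 0.027) = √22569 ≈ 150.2 mm.
The +f correction barely moves this — solving exactly, f² + N·c·f − N·c·H = 0 ⇒ f = (−N·c + √((N·c)² + 4·N·c·H))/2 = (−0.351 + √90277)/2 ≈ 150.06 mm, so f ≈ 150 mm.

150 mm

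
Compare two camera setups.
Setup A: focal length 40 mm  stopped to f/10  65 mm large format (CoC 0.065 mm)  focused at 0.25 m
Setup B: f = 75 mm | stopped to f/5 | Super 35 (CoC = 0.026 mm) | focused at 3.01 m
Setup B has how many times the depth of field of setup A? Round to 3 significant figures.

Setup A: H = 40²/(10×0.065) + 40 ≈ 2501.5 mm; DoF = Df − Dn = 273.317 − 230.348 ≈ 42.969 mm.
Setup B: H = 75²/(5×0.026) + 75 ≈ 43344.2 mm; DoF = Df − Dn = 3229.03 − 2818.80 ≈ 410.23 mm.
Ratio = 410.23 / 42.969 ≈ 9.55.

9.55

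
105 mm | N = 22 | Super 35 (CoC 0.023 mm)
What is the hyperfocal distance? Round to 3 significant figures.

21.9 m

Hyperfocal distance H = f²/(N·c) + f = 105²/(22 × 0.023) + 105 = 11025/0.506 + 105 ≈ 21893.5 mm ≈ 21.9 m.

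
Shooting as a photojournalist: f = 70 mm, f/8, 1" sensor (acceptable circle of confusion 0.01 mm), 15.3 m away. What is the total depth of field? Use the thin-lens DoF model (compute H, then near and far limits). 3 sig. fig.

Hyperfocal distance H = f²/(N·c) + f = 70²/(8 × 0.01) + 70 = 4900/0.08 + 70 ≈ 61320.0 mm ≈ 61.32 m.
Near limit Dn = s·(H − f)/(H + s − 2f) = 15300 × (61320.0 − 70) / (61320.0 + 15300 − 2 × 70) = 15300 × 61250.0 / 76480.0 ≈ 12253.2 mm.
Far limit Df = s·(H − f)/(H − s) = 15300 × (61320.0 − 70) / (61320.0 − 15300) = 15300 × 61250.0 / 46020.0 ≈ 20363.4 mm.
Depth of field = Df − Dn = 20363.4 − 12253.2 ≈ 8110.2 mm ≈ 8.11 m.

8.11 m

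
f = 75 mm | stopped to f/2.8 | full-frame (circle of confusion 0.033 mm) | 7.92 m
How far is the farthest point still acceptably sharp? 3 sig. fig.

Hyperfocal distance H = f²/(N·c) + f = 75²/(2.8 × 0.033) + 75 = 5625/0.0924 + 75 ≈ 60951.6 mm ≈ 60.95 m.
Far limit Df = s·(H − f)/(H − s) = 7920 × (60951.6 − 75) / (60951.6 − 7920) = 7920 × 60876.6 / 53031.6 ≈ 9091.6 mm ≈ 9.09 m.

9.09 m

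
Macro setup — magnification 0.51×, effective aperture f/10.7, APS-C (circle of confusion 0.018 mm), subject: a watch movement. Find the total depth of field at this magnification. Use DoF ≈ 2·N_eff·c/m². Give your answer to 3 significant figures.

At magnification m, DoF ≈ 2·N_eff·c/m² = 2 × 10.7 × 0.018 / 0.51² = 0.3852 / 0.2601 ≈ 1.48 mm.

1.48 mm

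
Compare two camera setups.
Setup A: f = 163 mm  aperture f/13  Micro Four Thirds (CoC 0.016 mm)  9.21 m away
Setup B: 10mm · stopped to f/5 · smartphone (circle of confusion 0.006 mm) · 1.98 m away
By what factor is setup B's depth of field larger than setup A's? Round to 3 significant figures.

Setup A: H = 163²/(13×0.016) + 163 ≈ 127898.6 mm; DoF = Df − Dn = 9912.0 − 8600.8 ≈ 1311.2 mm.
Setup B: H = 10²/(5×0.006) + 10 ≈ 3343.3 mm; DoF = Df − Dn = 4841.1 − 1244.5 ≈ 3596.6 mm.
Ratio = 3596.6 / 1311.2 ≈ 2.74.

2.74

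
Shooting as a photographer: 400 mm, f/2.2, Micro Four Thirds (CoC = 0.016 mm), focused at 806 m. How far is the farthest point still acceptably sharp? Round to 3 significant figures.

980 m

Hyperfocal distance H = f²/(N·c) + f = 400²/(2.2 × 0.016) + 400 = 160000/0.0352 + 400 ≈ 4545854.5 mm ≈ 4546 m.
Far limit Df = s·(H − f)/(H − s) = 806000 × (4545854.5 − 400) / (4545854.5 − 806000) = 806000 × 4545454.5 / 3739854.5 ≈ 979620 mm ≈ 980 m.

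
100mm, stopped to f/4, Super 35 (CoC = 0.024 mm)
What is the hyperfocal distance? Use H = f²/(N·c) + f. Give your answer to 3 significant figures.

Hyperfocal distance H = f²/(N·c) + f = 100²/(4 × 0.024) + 100 = 10000/0.096 + 100 ≈ 104266.7 mm ≈ 104 m.

104 m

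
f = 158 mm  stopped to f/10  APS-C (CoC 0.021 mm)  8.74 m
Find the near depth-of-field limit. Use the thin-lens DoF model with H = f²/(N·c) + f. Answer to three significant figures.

Hyperfocal distance H = f²/(N·c) + f = 158²/(10 × 0.021) + 158 = 24964/0.21 + 158 ≈ 119034.2 mm ≈ 119.0 m.
Near limit Dn = s·(H − f)/(H + s − 2f) = 8740 × (119034.2 − 158) / (119034.2 + 8740 − 2 × 158) = 8740 × 118876.2 / 127458.2 ≈ 8151.5 mm ≈ 8.15 m.

8.15 m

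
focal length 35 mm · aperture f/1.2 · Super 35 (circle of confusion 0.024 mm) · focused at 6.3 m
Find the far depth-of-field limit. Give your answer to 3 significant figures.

7.39 m

Hyperfocal distance H = f²/(N·c) + f = 35²/(1.2 × 0.024) + 35 = 1225/0.0288 + 35 ≈ 42569.7 mm ≈ 42.57 m.
Far limit Df = s·(H − f)/(H − s) = 6300 × (42569.7 − 35) / (42569.7 − 6300) = 6300 × 42534.7 / 36269.7 ≈ 7388.2 mm ≈ 7.39 m.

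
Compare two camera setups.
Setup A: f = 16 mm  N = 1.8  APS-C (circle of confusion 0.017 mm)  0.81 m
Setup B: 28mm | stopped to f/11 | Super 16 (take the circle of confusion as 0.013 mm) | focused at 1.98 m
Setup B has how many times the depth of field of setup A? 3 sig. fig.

10.4

Setup A: H = 16²/(1.8×0.017) + 16 ≈ 8382.0 mm; DoF = Df − Dn = 894.94 − 739.79 ≈ 155.15 mm.
Setup B: H = 28²/(11×0.013) + 28 ≈ 5510.5 mm; DoF = Df − Dn = 3074.7 − 1460.1 ≈ 1614.6 mm.
Ratio = 1614.6 / 155.15 ≈ 10.4.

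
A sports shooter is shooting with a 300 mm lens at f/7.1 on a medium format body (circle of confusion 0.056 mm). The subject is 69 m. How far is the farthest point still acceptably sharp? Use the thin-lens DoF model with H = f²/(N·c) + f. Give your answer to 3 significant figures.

Hyperfocal distance H = f²/(N·c) + f = 300²/(7.1 × 0.056) + 300 = 90000/0.3976 + 300 ≈ 226658.1 mm ≈ 226.7 m.
Far limit Df = s·(H − f)/(H − s) = 69000 × (226658.1 − 300) / (226658.1 − 69000) = 69000 × 226358.1 / 157658.1 ≈ 99067 mm ≈ 99.1 m.

99.1 m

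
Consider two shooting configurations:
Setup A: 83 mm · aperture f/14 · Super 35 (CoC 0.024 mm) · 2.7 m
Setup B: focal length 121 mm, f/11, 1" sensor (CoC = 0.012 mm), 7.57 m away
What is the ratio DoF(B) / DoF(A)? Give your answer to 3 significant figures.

1.46

Setup A: H = 83²/(14×0.024) + 83 ≈ 20586.0 mm; DoF = Df − Dn = 3095.05 − 2394.38 ≈ 700.67 mm.
Setup B: H = 121²/(11×0.012) + 121 ≈ 111037.7 mm; DoF = Df − Dn = 8115.0 − 7093.6 ≈ 1021.4 mm.
Ratio = 1021.4 / 700.67 ≈ 1.46.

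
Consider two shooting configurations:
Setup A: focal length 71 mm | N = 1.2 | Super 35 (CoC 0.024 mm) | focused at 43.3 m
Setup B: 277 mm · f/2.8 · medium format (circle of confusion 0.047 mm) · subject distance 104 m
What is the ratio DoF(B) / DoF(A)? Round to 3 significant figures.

1.68

Setup A: H = 71²/(1.2×0.024) + 71 ≈ 175105.7 mm; DoF = Df − Dn = 57501 − 34724 ≈ 22777 mm.
Setup B: H = 277²/(2.8×0.047) + 277 ≈ 583324.1 mm; DoF = Df − Dn = 126505 − 88293 ≈ 38212 mm.
Ratio = 38212 / 22777 ≈ 1.68.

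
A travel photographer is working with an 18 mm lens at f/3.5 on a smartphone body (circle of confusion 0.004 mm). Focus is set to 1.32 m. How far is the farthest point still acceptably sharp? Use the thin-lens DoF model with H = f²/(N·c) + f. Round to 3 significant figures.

Hyperfocal distance H = f²/(N·c) + f = 18²/(3.5 × 0.004) + 18 = 324/0.014 + 18 ≈ 23160.9 mm ≈ 23.16 m.
Far limit Df = s·(H − f)/(H − s) = 1320 × (23160.9 − 18) / (23160.9 − 1320) = 1320 × 23142.9 / 21840.9 ≈ 1398.7 mm ≈ 1.40 m.

1.40 m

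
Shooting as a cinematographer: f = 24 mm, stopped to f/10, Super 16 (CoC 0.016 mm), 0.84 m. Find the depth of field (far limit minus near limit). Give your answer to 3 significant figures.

Hyperfocal distance H = f²/(N·c) + f = 24²/(10 × 0.016) + 24 = 576/0.16 + 24 ≈ 3624.0 mm ≈ 3.624 m.
Near limit Dn = s·(H − f)/(H + s − 2f) = 840 × (3624.0 − 24) / (3624.0 + 840 − 2 × 24) = 840 × 3600.0 / 4416.0 ≈ 684.78 mm.
Far limit Df = s·(H − f)/(H − s) = 840 × (3624.0 − 24) / (3624.0 − 840) = 840 × 3600.0 / 2784.0 ≈ 1086.21 mm.
Depth of field = Df − Dn = 1086.21 − 684.78 ≈ 401.43 mm.

401 mm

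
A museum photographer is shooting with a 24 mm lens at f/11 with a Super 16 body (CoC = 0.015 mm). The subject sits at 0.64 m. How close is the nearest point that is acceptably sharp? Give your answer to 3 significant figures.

0.544 m

Hyperfocal distance H = f²/(N·c) + f = 24²/(11 × 0.015) + 24 = 576/0.165 + 24 ≈ 3514.9 mm ≈ 3.515 m.
Near limit Dn = s·(H − f)/(H + s − 2f) = 640 × (3514.9 − 24) / (3514.9 + 640 − 2 × 24) = 640 × 3490.9 / 4106.9 ≈ 544.01 mm ≈ 0.544 m.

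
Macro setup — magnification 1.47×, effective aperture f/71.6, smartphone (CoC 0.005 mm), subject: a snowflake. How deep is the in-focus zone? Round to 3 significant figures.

At magnification m, DoF ≈ 2·N_eff·c/m² = 2 × 71.6 × 0.005 / 1.47² = 0.716 / 2.161 ≈ 0.331 mm.

0.331 mm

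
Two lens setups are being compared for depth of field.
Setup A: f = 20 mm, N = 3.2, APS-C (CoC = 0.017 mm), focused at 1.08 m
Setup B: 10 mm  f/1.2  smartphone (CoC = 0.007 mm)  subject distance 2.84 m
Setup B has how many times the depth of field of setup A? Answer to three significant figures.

Setup A: H = 20²/(3.2×0.017) + 20 ≈ 7372.9 mm; DoF = Df − Dn = 1261.92 − 943.92 ≈ 318.00 mm.
Setup B: H = 10²/(1.2×0.007) + 10 ≈ 11914.8 mm; DoF = Df − Dn = 3725.7 − 2294.5 ≈ 1431.2 mm.
Ratio = 1431.2 / 318.00 ≈ 4.50.

4.50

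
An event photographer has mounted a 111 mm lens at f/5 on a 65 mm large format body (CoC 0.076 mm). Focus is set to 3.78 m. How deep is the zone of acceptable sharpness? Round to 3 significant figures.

0.867 m

Hyperfocal distance H = f²/(N·c) + f = 111²/(5 × 0.076) + 111 = 12321/0.38 + 111 ≈ 32534.7 mm ≈ 32.53 m.
Near limit Dn = s·(H − f)/(H + s − 2f) = 3780 × (32534.7 − 111) / (32534.7 + 3780 − 2 × 111) = 3780 × 32423.7 / 36092.7 ≈ 3395.74 mm.
Far limit Df = s·(H − f)/(H − s) = 3780 × (32534.7 − 111) / (32534.7 − 3780) = 3780 × 32423.7 / 28754.7 ≈ 4262.32 mm.
Depth of field = Df − Dn = 4262.32 − 3395.74 ≈ 866.58 mm ≈ 0.867 m.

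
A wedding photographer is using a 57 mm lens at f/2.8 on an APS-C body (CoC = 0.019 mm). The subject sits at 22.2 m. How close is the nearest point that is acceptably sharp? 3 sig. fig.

16.3 m

Hyperfocal distance H = f²/(N·c) + f = 57²/(2.8 × 0.019) + 57 = 3249/0.0532 + 57 ≈ 61128.4 mm ≈ 61.13 m.
Near limit Dn = s·(H − f)/(H + s − 2f) = 22200 × (61128.4 − 57) / (61128.4 + 22200 − 2 × 57) = 22200 × 61071.4 / 83214.4 ≈ 16293 mm ≈ 16.3 m.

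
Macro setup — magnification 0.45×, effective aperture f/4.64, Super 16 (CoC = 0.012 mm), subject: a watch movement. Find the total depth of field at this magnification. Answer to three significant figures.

0.550 mm

At magnification m, DoF ≈ 2·N_eff·c/m² = 2 × 4.64 × 0.012 / 0.45² = 0.1114 / 0.2025 ≈ 0.55 mm.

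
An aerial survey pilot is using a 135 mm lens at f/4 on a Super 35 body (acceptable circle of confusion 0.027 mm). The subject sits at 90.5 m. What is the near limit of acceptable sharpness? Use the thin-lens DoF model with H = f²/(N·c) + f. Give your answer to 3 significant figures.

Hyperfocal distance H = f²/(N·c) + f = 135²/(4 × 0.027) + 135 = 18225/0.108 + 135 ≈ 168885.0 mm ≈ 168.9 m.
Near limit Dn = s·(H − f)/(H + s − 2f) = 90500 × (168885.0 − 135) / (168885.0 + 90500 − 2 × 135) = 90500 × 168750.0 / 259115.0 ≈ 58939 mm ≈ 58.9 m.

58.9 m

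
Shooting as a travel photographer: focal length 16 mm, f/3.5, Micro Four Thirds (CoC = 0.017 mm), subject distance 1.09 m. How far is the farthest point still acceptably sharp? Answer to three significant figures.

1.45 m

Hyperfocal distance H = f²/(N·c) + f = 16²/(3.5 × 0.017) + 16 = 256/0.0595 + 16 ≈ 4318.5 mm ≈ 4.319 m.
Far limit Df = s·(H − f)/(H − s) = 1090 × (4318.5 − 16) / (4318.5 − 1090) = 1090 × 4302.5 / 3228.5 ≈ 1452.6 mm ≈ 1.45 m.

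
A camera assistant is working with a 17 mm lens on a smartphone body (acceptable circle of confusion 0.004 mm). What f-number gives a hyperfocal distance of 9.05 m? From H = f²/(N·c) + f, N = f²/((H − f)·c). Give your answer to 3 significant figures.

Rearrange H = f²/(N·c) + f for N: N = f² / ((H − f)·c).
N = 17² / ((9050 − 17) × 0.004) = 289 / 36.13 ≈ 8.

f/8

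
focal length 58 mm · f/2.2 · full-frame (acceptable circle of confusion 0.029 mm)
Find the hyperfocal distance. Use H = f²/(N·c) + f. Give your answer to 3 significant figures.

52.8 m

Hyperfocal distance H = f²/(N·c) + f = 58²/(2.2 × 0.029) + 58 = 3364/0.0638 + 58 ≈ 52785.3 mm ≈ 52.8 m.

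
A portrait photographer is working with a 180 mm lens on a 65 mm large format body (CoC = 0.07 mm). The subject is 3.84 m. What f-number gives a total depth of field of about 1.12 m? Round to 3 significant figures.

f/18.1

Write h = H − f = f²/(N·c). The thin-lens limits are Dn = s·h/(h + (s−f)) and Df = s·h/(h − (s−f)), so DoF = Df − Dn = 2·s·(s−f)·h / (h² − (s−f)²).
That is a quadratic in h: DoF·h² − 2·s·(s−f)·h − DoF·(s−f)² = 0 ⇒ h = (s−f)·(s + √(s² + DoF²)) / DoF = 3660 × (3840 + √(3840² + 1120²)) / 1120 = 3660 × (3840 + 4000.00) / 1120 ≈ 25620 mm.
Then N = f²/(c·h) = 180² / (0.07 × 25620) = 32400 / 1793.4 ≈ 18.1.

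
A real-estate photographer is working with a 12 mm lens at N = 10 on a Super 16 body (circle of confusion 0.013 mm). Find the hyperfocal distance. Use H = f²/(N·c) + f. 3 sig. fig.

Hyperfocal distance H = f²/(N·c) + f = 12²/(10 × 0.013) + 12 = 144/0.13 + 12 ≈ 1119.7 mm ≈ 1.12 m.

1.12 m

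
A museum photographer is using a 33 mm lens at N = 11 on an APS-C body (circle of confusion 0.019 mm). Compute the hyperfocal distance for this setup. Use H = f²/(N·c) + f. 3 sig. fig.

Hyperfocal distance H = f²/(N·c) + f = 33²/(11 × 0.019) + 33 = 1089/0.209 + 33 ≈ 5243.5 mm ≈ 5.24 m.

5.24 m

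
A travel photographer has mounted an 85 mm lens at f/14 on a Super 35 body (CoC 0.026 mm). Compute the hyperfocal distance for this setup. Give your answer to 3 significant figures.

19.9 m

Hyperfocal distance H = f²/(N·c) + f = 85²/(14 × 0.026) + 85 = 7225/0.364 + 85 ≈ 19933.9 mm ≈ 19.9 m.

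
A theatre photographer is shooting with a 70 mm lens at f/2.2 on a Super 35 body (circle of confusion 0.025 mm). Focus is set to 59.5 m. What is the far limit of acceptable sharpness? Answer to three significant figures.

Hyperfocal distance H = f²/(N·c) + f = 70²/(2.2 × 0.025) + 70 = 4900/0.055 + 70 ≈ 89160.9 mm ≈ 89.16 m.
Far limit Df = s·(H − f)/(H − s) = 59500 × (89160.9 − 70) / (89160.9 − 59500) = 59500 × 89090.9 / 29660.9 ≈ 178717 mm ≈ 179 m.

179 m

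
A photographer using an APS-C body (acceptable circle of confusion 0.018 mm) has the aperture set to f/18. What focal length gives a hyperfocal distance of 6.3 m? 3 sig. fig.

From H = f²/(N·c) + f, with f ≪ H: f ≈ √(H·N·c) = √(6300 × 18 × 0.018) = √2041.2 ≈ 45.18 mm.
Exact: f² + N·c·f − N·c·H = 0 ⇒ f = (−N·c + √((N·c)² + 4·N·c·H))/2 = (−0.324 + √8164.9)/2 ≈ 45.018 mm ≈ 45.0 mm.

45.0 mm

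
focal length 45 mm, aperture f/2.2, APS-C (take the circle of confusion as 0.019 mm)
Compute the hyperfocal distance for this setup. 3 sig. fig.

Hyperfocal distance H = f²/(N·c) + f = 45²/(2.2 × 0.019) + 45 = 2025/0.0418 + 45 ≈ 48490.0 mm ≈ 48.5 m.

48.5 m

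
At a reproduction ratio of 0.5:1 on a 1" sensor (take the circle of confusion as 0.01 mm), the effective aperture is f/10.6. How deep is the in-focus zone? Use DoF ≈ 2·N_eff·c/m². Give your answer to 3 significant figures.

At magnification m, DoF ≈ 2·N_eff·c/m² = 2 × 10.6 × 0.01 / 0.5² = 0.212 / 0.25 ≈ 0.848 mm.

0.848 mm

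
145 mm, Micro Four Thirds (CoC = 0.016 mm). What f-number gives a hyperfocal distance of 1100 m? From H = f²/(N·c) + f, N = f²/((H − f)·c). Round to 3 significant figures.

Rearrange H = f²/(N·c) + f for N: N = f² / ((H − f)·c).
N = 145² / ((1100000 − 145) × 0.016) = 21025 / 17598 ≈ 1.19.

f/1.19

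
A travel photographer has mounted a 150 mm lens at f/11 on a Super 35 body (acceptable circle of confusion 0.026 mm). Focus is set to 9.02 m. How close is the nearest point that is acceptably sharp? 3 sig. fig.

8.11 m

Hyperfocal distance H = f²/(N·c) + f = 150²/(11 × 0.026) + 150 = 22500/0.286 + 150 ≈ 78821.3 mm ≈ 78.82 m.
Near limit Dn = s·(H − f)/(H + s − 2f) = 9020 × (78821.3 − 150) / (78821.3 + 9020 − 2 × 150) = 9020 × 78671.3 / 87541.3 ≈ 8106.1 mm ≈ 8.11 m.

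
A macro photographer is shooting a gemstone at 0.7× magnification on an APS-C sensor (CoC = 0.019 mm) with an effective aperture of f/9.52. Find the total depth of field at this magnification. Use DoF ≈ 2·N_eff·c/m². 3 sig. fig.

0.738 mm

At magnification m, DoF ≈ 2·N_eff·c/m² = 2 × 9.52 × 0.019 / 0.7² = 0.3618 / 0.49 ≈ 0.738 mm.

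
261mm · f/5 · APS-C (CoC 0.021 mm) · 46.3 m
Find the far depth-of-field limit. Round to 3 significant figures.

49.8 m

Hyperfocal distance H = f²/(N·c) + f = 261²/(5 × 0.021) + 261 = 68121/0.105 + 261 ≈ 649032.4 mm ≈ 649.0 m.
Far limit Df = s·(H − f)/(H − s) = 46300 × (649032.4 − 261) / (649032.4 − 46300) = 46300 × 648771.4 / 602732.4 ≈ 49837 mm ≈ 49.8 m.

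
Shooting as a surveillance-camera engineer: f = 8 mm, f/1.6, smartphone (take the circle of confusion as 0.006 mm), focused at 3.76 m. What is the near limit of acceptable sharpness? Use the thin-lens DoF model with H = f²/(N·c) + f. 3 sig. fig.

2.41 m

Hyperfocal distance H = f²/(N·c) + f = 8²/(1.6 × 0.006) + 8 = 64/0.0096 + 8 ≈ 6674.7 mm ≈ 6.675 m.
Near limit Dn = s·(H − f)/(H + s − 2f) = 3760 × (6674.7 − 8) / (6674.7 + 3760 − 2 × 8) = 3760 × 6666.7 / 10418.7 ≈ 2405.9 mm ≈ 2.41 m.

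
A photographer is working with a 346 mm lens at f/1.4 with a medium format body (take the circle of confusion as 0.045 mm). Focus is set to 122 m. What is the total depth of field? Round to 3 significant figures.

Hyperfocal distance H = f²/(N·c) + f = 346²/(1.4 × 0.045) + 346 = 119716/0.063 + 346 ≈ 1900600.0 mm ≈ 1901 m.
Near limit Dn = s·(H − f)/(H + s − 2f) = 122000 × (1900600.0 − 346) / (1900600.0 + 122000 − 2 × 346) = 122000 × 1900254.0 / 2021908.0 ≈ 114660 mm.
Far limit Df = s·(H − f)/(H − s) = 122000 × (1900600.0 − 346) / (1900600.0 − 122000) = 122000 × 1900254.0 / 1778600.0 ≈ 130345 mm.
Depth of field = Df − Dn = 130345 − 114660 ≈ 15685 mm ≈ 15.7 m.

15.7 m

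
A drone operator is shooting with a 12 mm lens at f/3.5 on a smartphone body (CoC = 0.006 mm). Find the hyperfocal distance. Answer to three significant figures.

Hyperfocal distance H = f²/(N·c) + f = 12²/(3.5 × 0.006) + 12 = 144/0.021 + 12 ≈ 6869.1 mm ≈ 6.87 m.

6.87 m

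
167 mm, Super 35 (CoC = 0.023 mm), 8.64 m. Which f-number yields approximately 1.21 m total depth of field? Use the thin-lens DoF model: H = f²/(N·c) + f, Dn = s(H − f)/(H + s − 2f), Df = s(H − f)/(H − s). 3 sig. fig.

Write h = H − f = f²/(N·c). The thin-lens limits are Dn = s·h/(h + (s−f)) and Df = s·h/(h − (s−f)), so DoF = Df − Dn = 2·s·(s−f)·h / (h² − (s−f)²).
That is a quadratic in h: DoF·h² − 2·s·(s−f)·h − DoF·(s−f)² = 0 ⇒ h = (s−f)·(s + √(s² + DoF²)) / DoF = 8473 × (8640 + √(8640² + 1210²)) / 1210 = 8473 × (8640 + 8724.32) / 1210 ≈ 121593 mm.
Then N = f²/(c·h) = 167² / (0.023 × 121593) = 27889 / 2796.6 ≈ 9.97.

f/9.97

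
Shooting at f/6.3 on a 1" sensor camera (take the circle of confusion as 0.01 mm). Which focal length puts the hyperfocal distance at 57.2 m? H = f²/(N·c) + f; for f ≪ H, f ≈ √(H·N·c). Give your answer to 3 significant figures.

From H = f²/(N·c) + f, with f ≪ H: f ≈ √(H·N·c) = √(57200 × 6.3 × 0.01) = √3603.6 ≈ 60.03 mm.
The +f correction barely moves this — solving exactly, f² + N·c·f − N·c·H = 0 ⇒ f = (−N·c + √((N·c)² + 4·N·c·H))/2 = (−0.063 + √14414)/2 ≈ 59.999 mm, so f ≈ 60.0 mm.

60.0 mm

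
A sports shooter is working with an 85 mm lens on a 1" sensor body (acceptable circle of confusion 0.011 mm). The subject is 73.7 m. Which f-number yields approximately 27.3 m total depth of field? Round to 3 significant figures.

Write h = H − f = f²/(N·c). The thin-lens limits are Dn = s·h/(h + (s−f)) and Df = s·h/(h − (s−f)), so DoF = Df − Dn = 2·s·(s−f)·h / (h² − (s−f)²).
That is a quadratic in h: DoF·h² − 2·s·(s−f)·h − DoF·(s−f)² = 0 ⇒ h = (s−f)·(s + √(s² + DoF²)) / DoF = 73615 × (73700 + √(73700² + 27300²)) / 27300 = 73615 × (73700 + 78593.8) / 27300 ≈ 410663 mm.
Then N = f²/(c·h) = 85² / (0.011 × 410663) = 7225 / 4517.3 ≈ 1.60.

f/1.60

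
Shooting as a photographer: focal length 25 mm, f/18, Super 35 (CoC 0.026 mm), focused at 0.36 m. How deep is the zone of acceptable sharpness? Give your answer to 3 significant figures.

193 mm

Hyperfocal distance H = f²/(N·c) + f = 25²/(18 × 0.026) + 25 = 625/0.468 + 25 ≈ 1360.5 mm ≈ 1.360 m.
Near limit Dn = s·(H − f)/(H + s − 2f) = 360 × (1360.5 − 25) / (1360.5 + 360 − 2 × 25) = 360 × 1335.5 / 1670.5 ≈ 287.80 mm.
Far limit Df = s·(H − f)/(H − s) = 360 × (1360.5 − 25) / (1360.5 − 360) = 360 × 1335.5 / 1000.5 ≈ 480.54 mm.
Depth of field = Df − Dn = 480.54 − 287.80 ≈ 192.74 mm.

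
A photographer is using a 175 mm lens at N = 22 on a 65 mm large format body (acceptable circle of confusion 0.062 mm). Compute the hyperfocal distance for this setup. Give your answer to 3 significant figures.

22.6 m

Hyperfocal distance H = f²/(N·c) + f = 175²/(22 × 0.062) + 175 = 30625/1.364 + 175 ≈ 22627.3 mm ≈ 22.6 m.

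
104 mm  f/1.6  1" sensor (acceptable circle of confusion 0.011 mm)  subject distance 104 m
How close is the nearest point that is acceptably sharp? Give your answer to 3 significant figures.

Hyperfocal distance H = f²/(N·c) + f = 104²/(1.6 × 0.011) + 104 = 10816/0.0176 + 104 ≈ 614649.5 mm ≈ 614.6 m.
Near limit Dn = s·(H − f)/(H + s − 2f) = 104000 × (614649.5 − 104) / (614649.5 + 104000 − 2 × 104) = 104000 × 614545.5 / 718441.5 ≈ 88960 mm ≈ 89.0 m.

89.0 m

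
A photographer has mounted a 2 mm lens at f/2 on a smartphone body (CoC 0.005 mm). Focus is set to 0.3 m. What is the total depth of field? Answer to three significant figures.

1.00 m

Hyperfocal distance H = f²/(N·c) + f = 2²/(2 × 0.005) + 2 = 4/0.01 + 2 ≈ 402.0 mm ≈ 0.402 m.
Near limit Dn = s·(H − f)/(H + s − 2f) = 300 × (402.0 − 2) / (402.0 + 300 − 2 × 2) = 300 × 400.0 / 698.0 ≈ 171.9 mm.
Far limit Df = s·(H − f)/(H − s) = 300 × (402.0 − 2) / (402.0 − 300) = 300 × 400.0 / 102.0 ≈ 1176.5 mm.
Depth of field = Df − Dn = 1176.5 − 171.9 ≈ 1004.6 mm ≈ 1.00 m.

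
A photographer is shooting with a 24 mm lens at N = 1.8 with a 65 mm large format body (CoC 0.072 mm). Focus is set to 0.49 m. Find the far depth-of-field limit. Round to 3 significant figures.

0.547 m

Hyperfocal distance H = f²/(N·c) + f = 24²/(1.8 × 0.072) + 24 = 576/0.1296 + 24 ≈ 4468.4 mm ≈ 4.468 m.
Far limit Df = s·(H − f)/(H − s) = 490 × (4468.4 − 24) / (4468.4 − 490) = 490 × 4444.4 / 3978.4 ≈ 547.39 mm ≈ 0.547 m.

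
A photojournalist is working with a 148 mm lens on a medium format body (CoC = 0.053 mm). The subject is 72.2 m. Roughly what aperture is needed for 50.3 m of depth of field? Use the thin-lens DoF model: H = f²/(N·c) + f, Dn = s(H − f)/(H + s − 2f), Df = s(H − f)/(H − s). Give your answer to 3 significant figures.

Write h = H − f = f²/(N·c). The thin-lens limits are Dn = s·h/(h + (s−f)) and Df = s·h/(h − (s−f)), so DoF = Df − Dn = 2·s·(s−f)·h / (h² − (s−f)²).
That is a quadratic in h: DoF·h² − 2·s·(s−f)·h − DoF·(s−f)² = 0 ⇒ h = (s−f)·(s + √(s² + DoF²)) / DoF = 72052 × (72200 + √(72200² + 50300²)) / 50300 = 72052 × (72200 + 87993.9) / 50300 ≈ 229469 mm.
Then N = f²/(c·h) = 148² / (0.053 × 229469) = 21904 / 12162 ≈ 1.80.

f/1.80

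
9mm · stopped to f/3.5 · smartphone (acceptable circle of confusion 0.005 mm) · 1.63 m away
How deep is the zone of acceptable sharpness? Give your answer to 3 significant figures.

1.30 m

Hyperfocal distance H = f²/(N·c) + f = 9²/(3.5 × 0.005) + 9 = 81/0.0175 + 9 ≈ 4637.6 mm ≈ 4.638 m.
Near limit Dn = s·(H − f)/(H + s − 2f) = 1630 × (4637.6 − 9) / (4637.6 + 1630 − 2 × 9) = 1630 × 4628.6 / 6249.6 ≈ 1207.2 mm.
Far limit Df = s·(H − f)/(H − s) = 1630 × (4637.6 − 9) / (4637.6 − 1630) = 1630 × 4628.6 / 3007.6 ≈ 2508.5 mm.
Depth of field = Df − Dn = 2508.5 − 1207.2 ≈ 1301.3 mm ≈ 1.30 m.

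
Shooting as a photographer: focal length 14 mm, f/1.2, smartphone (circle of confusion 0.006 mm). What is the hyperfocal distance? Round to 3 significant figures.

Hyperfocal distance H = f²/(N·c) + f = 14²/(1.2 × 0.006) + 14 = 196/0.0072 + 14 ≈ 27236.2 mm ≈ 27.2 m.

27.2 m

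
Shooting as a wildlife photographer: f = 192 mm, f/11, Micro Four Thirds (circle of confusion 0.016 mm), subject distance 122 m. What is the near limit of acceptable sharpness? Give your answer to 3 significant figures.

77.1 m

Hyperfocal distance H = f²/(N·c) + f = 192²/(11 × 0.016) + 192 = 36864/0.176 + 192 ≈ 209646.5 mm ≈ 209.6 m.
Near limit Dn = s·(H − f)/(H + s − 2f) = 122000 × (209646.5 − 192) / (209646.5 + 122000 − 2 × 192) = 122000 × 209454.5 / 331262.5 ≈ 77140 mm ≈ 77.1 m.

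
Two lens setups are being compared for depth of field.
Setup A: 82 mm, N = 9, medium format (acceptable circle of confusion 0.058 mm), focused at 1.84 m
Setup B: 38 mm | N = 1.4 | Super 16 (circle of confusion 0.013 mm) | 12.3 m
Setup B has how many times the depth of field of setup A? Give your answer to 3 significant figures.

Setup A: H = 82²/(9×0.058) + 82 ≈ 12963.2 mm; DoF = Df − Dn = 2130.81 − 1619.04 ≈ 511.77 mm.
Setup B: H = 38²/(1.4×0.013) + 38 ≈ 79378.7 mm; DoF = Df − Dn = 14548.4 − 10653.5 ≈ 3894.9 mm.
Ratio = 3894.9 / 511.77 ≈ 7.61.

7.61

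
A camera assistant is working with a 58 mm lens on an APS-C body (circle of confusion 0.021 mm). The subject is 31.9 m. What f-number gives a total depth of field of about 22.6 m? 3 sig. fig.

f/1.60

Write h = H − f = f²/(N·c). The thin-lens limits are Dn = s·h/(h + (s−f)) and Df = s·h/(h − (s−f)), so DoF = Df − Dn = 2·s·(s−f)·h / (h² − (s−f)²).
That is a quadratic in h: DoF·h² − 2·s·(s−f)·h − DoF·(s−f)² = 0 ⇒ h = (s−f)·(s + √(s² + DoF²)) / DoF = 31842 × (31900 + √(31900² + 22600²)) / 22600 = 31842 × (31900 + 39094.4) / 22600 ≈ 100027 mm.
Then N = f²/(c·h) = 58² / (0.021 × 100027) = 3364 / 2100.6 ≈ 1.60.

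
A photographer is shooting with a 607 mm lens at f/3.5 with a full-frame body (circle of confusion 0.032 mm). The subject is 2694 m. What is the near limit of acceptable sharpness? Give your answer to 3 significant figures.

Hyperfocal distance H = f²/(N·c) + f = 607²/(3.5 × 0.032) + 607 = 368449/0.112 + 607 ≈ 3290330.2 mm ≈ 3290 m.
Near limit Dn = s·(H − f)/(H + s − 2f) = 2694000 × (3290330.2 − 607) / (3290330.2 + 2694000 − 2 × 607) = 2694000 × 3289723.2 / 5983116.2 ≈ 1481254 mm ≈ 1480 m.

1480 m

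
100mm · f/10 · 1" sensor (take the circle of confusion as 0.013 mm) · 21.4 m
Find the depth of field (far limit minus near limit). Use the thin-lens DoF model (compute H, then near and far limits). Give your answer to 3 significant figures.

12.8 m

Hyperfocal distance H = f²/(N·c) + f = 100²/(10 × 0.013) + 100 = 10000/0.13 + 100 ≈ 77023.1 mm ≈ 77.02 m.
Near limit Dn = s·(H − f)/(H + s − 2f) = 21400 × (77023.1 − 100) / (77023.1 + 21400 − 2 × 100) = 21400 × 76923.1 / 98223.1 ≈ 16759 mm.
Far limit Df = s·(H − f)/(H − s) = 21400 × (77023.1 − 100) / (77023.1 − 21400) = 21400 × 76923.1 / 55623.1 ≈ 29595 mm.
Depth of field = Df − Dn = 29595 − 16759 ≈ 12836 mm ≈ 12.8 m.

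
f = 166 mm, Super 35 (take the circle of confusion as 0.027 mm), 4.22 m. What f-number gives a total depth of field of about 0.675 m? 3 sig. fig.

f/20

Write h = H − f = f²/(N·c). The thin-lens limits are Dn = s·h/(h + (s−f)) and Df = s·h/(h − (s−f)), so DoF = Df − Dn = 2·s·(s−f)·h / (h² − (s−f)²).
That is a quadratic in h: DoF·h² − 2·s·(s−f)·h − DoF·(s−f)² = 0 ⇒ h = (s−f)·(s + √(s² + DoF²)) / DoF = 4054 × (4220 + √(4220² + 675²)) / 675 = 4054 × (4220 + 4273.64) / 675 ≈ 51012 mm.
Then N = f²/(c·h) = 166² / (0.027 × 51012) = 27556 / 1377.3 ≈ 20.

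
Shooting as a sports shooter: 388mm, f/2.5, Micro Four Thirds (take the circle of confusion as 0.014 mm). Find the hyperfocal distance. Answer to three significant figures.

4300 m

Hyperfocal distance H = f²/(N·c) + f = 388²/(2.5 × 0.014) + 388 = 150544/0.035 + 388 ≈ 4301645.1 mm ≈ 4300 m.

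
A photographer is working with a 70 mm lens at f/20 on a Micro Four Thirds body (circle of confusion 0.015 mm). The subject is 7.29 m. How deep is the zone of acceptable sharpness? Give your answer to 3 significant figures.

Hyperfocal distance H = f²/(N·c) + f = 70²/(20 × 0.015) + 70 = 4900/0.3 + 70 ≈ 16403.3 mm ≈ 16.40 m.
Near limit Dn = s·(H − f)/(H + s − 2f) = 7290 × (16403.3 − 70) / (16403.3 + 7290 − 2 × 70) = 7290 × 16333.3 / 23553.3 ≈ 5055.3 mm.
Far limit Df = s·(H − f)/(H − s) = 7290 × (16403.3 − 70) / (16403.3 − 7290) = 7290 × 16333.3 / 9113.3 ≈ 13065.5 mm.
Depth of field = Df − Dn = 13065.5 − 5055.3 ≈ 8010.2 mm ≈ 8.01 m.

8.01 m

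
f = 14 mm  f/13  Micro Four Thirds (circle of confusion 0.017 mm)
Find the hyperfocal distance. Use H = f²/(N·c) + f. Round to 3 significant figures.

Hyperfocal distance H = f²/(N·c) + f = 14²/(13 × 0.017) + 14 = 196/0.221 + 14 ≈ 900.9 mm ≈ 0.901 m.

0.901 m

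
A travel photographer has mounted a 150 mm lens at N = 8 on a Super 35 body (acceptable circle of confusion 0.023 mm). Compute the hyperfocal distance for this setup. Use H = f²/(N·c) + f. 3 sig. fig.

Hyperfocal distance H = f²/(N·c) + f = 150²/(8 × 0.023) + 150 = 22500/0.184 + 150 ≈ 122432.6 mm ≈ 122 m.

122 m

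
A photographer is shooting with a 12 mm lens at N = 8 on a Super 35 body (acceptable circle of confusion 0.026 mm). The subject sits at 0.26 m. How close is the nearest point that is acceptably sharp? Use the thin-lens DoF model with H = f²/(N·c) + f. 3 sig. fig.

191 mm

Hyperfocal distance H = f²/(N·c) + f = 12²/(8 × 0.026) + 12 = 144/0.208 + 12 ≈ 704.3 mm ≈ 0.704 m.
Near limit Dn = s·(H − f)/(H + s − 2f) = 260 × (704.3 − 12) / (704.3 + 260 − 2 × 12) = 260 × 692.3 / 940.3 ≈ 191.43 mm.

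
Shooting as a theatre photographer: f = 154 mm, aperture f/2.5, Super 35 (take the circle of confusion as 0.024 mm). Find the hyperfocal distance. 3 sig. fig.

Hyperfocal distance H = f²/(N·c) + f = 154²/(2.5 × 0.024) + 154 = 23716/0.06 + 154 ≈ 395420.7 mm ≈ 395 m.

395 m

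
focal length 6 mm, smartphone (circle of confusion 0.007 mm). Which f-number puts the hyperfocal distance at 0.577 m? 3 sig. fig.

Rearrange H = f²/(N·c) + f for N: N = f² / ((H − f)·c).
N = 6² / ((577 − 6) × 0.007) = 36 / 3.997 ≈ 9.01.

f/9.01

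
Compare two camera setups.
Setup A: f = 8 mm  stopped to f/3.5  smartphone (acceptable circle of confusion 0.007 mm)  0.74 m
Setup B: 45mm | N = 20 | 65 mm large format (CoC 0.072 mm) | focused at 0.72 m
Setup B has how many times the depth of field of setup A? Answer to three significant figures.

2.00

Setup A: H = 8²/(3.5×0.007) + 8 ≈ 2620.2 mm; DoF = Df − Dn = 1028.09 − 578.03 ≈ 450.06 mm.
Setup B: H = 45²/(20×0.072) + 45 ≈ 1451.2 mm; DoF = Df − Dn = 1384.62 − 486.49 ≈ 898.13 mm.
Ratio = 898.13 / 450.06 ≈ 2.00.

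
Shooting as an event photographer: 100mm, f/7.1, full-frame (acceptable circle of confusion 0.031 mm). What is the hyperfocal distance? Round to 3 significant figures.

45.5 m

Hyperfocal distance H = f²/(N·c) + f = 100²/(7.1 × 0.031) + 100 = 10000/0.2201 + 100 ≈ 45533.9 mm ≈ 45.5 m.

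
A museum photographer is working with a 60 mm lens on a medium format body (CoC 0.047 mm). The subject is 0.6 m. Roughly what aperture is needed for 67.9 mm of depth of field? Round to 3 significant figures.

Write h = H − f = f²/(N·c). The thin-lens limits are Dn = s·h/(h + (s−f)) and Df = s·h/(h − (s−f)), so DoF = Df − Dn = 2·s·(s−f)·h / (h² − (s−f)²).
That is a quadratic in h: DoF·h² − 2·s·(s−f)·h − DoF·(s−f)² = 0 ⇒ h = (s−f)·(s + √(s² + DoF²)) / DoF = 540 × (600 + √(600² + 67.9²)) / 67.9 = 540 × (600 + 603.830) / 67.9 ≈ 9573.9 mm.
Then N = f²/(c·h) = 60² / (0.047 × 9573.9) = 3600 / 449.97 ≈ 8.

f/8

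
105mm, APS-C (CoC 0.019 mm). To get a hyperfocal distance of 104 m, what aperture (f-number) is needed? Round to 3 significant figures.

Rearrange H = f²/(N·c) + f for N: N = f² / ((H − f)·c).
N = 105² / ((104000 − 105) × 0.019) = 11025 / 1974 ≈ 5.59.

f/5.59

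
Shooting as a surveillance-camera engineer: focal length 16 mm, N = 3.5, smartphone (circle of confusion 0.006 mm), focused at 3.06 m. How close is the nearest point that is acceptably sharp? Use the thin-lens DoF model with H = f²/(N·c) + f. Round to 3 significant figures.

2.45 m

Hyperfocal distance H = f²/(N·c) + f = 16²/(3.5 × 0.006) + 16 = 256/0.021 + 16 ≈ 12206.5 mm ≈ 12.21 m.
Near limit Dn = s·(H − f)/(H + s − 2f) = 3060 × (12206.5 − 16) / (12206.5 + 3060 − 2 × 16) = 3060 × 12190.5 / 15234.5 ≈ 2448.6 mm ≈ 2.45 m.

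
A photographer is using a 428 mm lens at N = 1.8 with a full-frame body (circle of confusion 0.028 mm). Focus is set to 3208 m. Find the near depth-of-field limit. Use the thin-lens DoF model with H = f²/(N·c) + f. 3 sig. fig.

Hyperfocal distance H = f²/(N·c) + f = 428²/(1.8 × 0.028) + 428 = 183184/0.0504 + 428 ≈ 3635031.2 mm ≈ 3635 m.
Near limit Dn = s·(H − f)/(H + s − 2f) = 3208000 × (3635031.2 − 428) / (3635031.2 + 3208000 − 2 × 428) = 3208000 × 3634603.2 / 6842175.2 ≈ 1704108 mm ≈ 1700 m.

1700 m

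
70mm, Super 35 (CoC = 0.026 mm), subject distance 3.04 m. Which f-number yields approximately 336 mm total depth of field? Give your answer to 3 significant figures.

f/3.50

Write h = H − f = f²/(N·c). The thin-lens limits are Dn = s·h/(h + (s−f)) and Df = s·h/(h − (s−f)), so DoF = Df − Dn = 2·s·(s−f)·h / (h² − (s−f)²).
That is a quadratic in h: DoF·h² − 2·s·(s−f)·h − DoF·(s−f)² = 0 ⇒ h = (s−f)·(s + √(s² + DoF²)) / DoF = 2970 × (3040 + √(3040² + 336²)) / 336 = 2970 × (3040 + 3058.51) / 336 ≈ 53906 mm.
Then N = f²/(c·h) = 70² / (0.026 × 53906) = 4900 / 1401.6 ≈ 3.50.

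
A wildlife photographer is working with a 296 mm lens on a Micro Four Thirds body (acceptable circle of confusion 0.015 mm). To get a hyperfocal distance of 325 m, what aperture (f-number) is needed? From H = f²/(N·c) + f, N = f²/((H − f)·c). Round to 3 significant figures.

f/18

Rearrange H = f²/(N·c) + f for N: N = f² / ((H − f)·c).
N = 296² / ((325000 − 296) × 0.015) = 87616 / 4871 ≈ 18.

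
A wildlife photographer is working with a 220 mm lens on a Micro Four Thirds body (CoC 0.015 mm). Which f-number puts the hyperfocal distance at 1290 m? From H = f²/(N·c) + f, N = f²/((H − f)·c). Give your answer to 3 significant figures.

f/2.50

Rearrange H = f²/(N·c) + f for N: N = f² / ((H − f)·c).
N = 220² / ((1290000 − 220) × 0.015) = 48400 / 19347 ≈ 2.50.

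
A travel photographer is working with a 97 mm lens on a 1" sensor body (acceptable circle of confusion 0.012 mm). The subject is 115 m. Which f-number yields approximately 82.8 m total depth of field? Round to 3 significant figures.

Write h = H − f = f²/(N·c). The thin-lens limits are Dn = s·h/(h + (s−f)) and Df = s·h/(h − (s−f)), so DoF = Df − Dn = 2·s·(s−f)·h / (h² − (s−f)²).
That is a quadratic in h: DoF·h² − 2·s·(s−f)·h − DoF·(s−f)² = 0 ⇒ h = (s−f)·(s + √(s² + DoF²)) / DoF = 114903 × (115000 + √(115000² + 82800²)) / 82800 = 114903 × (115000 + 141707) / 82800 ≈ 356237 mm.
Then N = f²/(c·h) = 97² / (0.012 × 356237) = 9409 / 4274.8 ≈ 2.20.

f/2.20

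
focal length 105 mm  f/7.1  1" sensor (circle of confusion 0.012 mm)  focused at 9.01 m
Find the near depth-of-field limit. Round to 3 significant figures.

8.43 m

Hyperfocal distance H = f²/(N·c) + f = 105²/(7.1 × 0.012) + 105 = 11025/0.0852 + 105 ≈ 129506.4 mm ≈ 129.5 m.
Near limit Dn = s·(H − f)/(H + s − 2f) = 9010 × (129506.4 − 105) / (129506.4 + 9010 − 2 × 105) = 9010 × 129401.4 / 138306.4 ≈ 8429.9 mm ≈ 8.43 m.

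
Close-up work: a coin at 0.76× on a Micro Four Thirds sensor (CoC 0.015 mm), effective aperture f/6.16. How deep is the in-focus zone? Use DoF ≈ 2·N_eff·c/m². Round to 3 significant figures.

At magnification m, DoF ≈ 2·N_eff·c/m² = 2 × 6.16 × 0.015 / 0.76² = 0.1848 / 0.5776 ≈ 0.32 mm.

0.320 mm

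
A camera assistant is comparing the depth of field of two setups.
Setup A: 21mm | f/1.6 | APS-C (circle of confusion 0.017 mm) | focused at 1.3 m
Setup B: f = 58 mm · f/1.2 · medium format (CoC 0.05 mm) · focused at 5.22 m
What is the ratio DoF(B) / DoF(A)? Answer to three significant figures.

4.70

Setup A: H = 21²/(1.6×0.017) + 21 ≈ 16234.2 mm; DoF = Df − Dn = 1411.33 − 1204.95 ≈ 206.38 mm.
Setup B: H = 58²/(1.2×0.05) + 58 ≈ 56124.7 mm; DoF = Df − Dn = 5749.34 − 4779.92 ≈ 969.42 mm.
Ratio = 969.42 / 206.38 ≈ 4.70.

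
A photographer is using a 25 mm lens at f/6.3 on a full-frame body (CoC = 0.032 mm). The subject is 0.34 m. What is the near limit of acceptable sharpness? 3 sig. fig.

309 mm

Hyperfocal distance H = f²/(N·c) + f = 25²/(6.3 × 0.032) + 25 = 625/0.2016 + 25 ≈ 3125.2 mm ≈ 3.125 m.
Near limit Dn = s·(H − f)/(H + s − 2f) = 340 × (3125.2 − 25) / (3125.2 + 340 − 2 × 25) = 340 × 3100.2 / 3415.2 ≈ 308.64 mm.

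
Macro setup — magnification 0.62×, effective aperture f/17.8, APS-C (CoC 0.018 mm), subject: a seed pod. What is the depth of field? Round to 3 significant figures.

1.67 mm

At magnification m, DoF ≈ 2·N_eff·c/m² = 2 × 17.8 × 0.018 / 0.62² = 0.6408 / 0.3844 ≈ 1.67 mm.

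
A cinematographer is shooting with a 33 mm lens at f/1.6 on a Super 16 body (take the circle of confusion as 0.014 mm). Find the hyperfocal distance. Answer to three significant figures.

Hyperfocal distance H = f²/(N·c) + f = 33²/(1.6 × 0.014) + 33 = 1089/0.0224 + 33 ≈ 48649.1 mm ≈ 48.6 m.

48.6 m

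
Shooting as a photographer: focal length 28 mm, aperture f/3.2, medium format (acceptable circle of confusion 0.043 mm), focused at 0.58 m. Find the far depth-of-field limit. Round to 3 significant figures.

0.642 m

Hyperfocal distance H = f²/(N·c) + f = 28²/(3.2 × 0.043) + 28 = 784/0.1376 + 28 ≈ 5725.7 mm ≈ 5.726 m.
Far limit Df = s·(H − f)/(H − s) = 580 × (5725.7 − 28) / (5725.7 − 580) = 580 × 5697.7 / 5145.7 ≈ 642.22 mm ≈ 0.642 m.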